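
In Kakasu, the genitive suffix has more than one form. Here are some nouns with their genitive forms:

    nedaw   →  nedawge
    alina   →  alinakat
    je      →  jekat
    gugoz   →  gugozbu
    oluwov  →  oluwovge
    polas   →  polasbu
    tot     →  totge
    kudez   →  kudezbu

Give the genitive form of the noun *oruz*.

oruzbu

The alternation tracks the final sound of the stem — -bu when the stem ends in a sibilant (*gugoz*, *polas*, *kudez*); -ge when the stem ends in a non-sibilant consonant (*nedaw*, *oluwov*, *tot*); -kat when the stem ends in a vowel (*alina*, *je*).
*oruz* — final sound /z/ (a sibilant) → -bu → *oruzbu*.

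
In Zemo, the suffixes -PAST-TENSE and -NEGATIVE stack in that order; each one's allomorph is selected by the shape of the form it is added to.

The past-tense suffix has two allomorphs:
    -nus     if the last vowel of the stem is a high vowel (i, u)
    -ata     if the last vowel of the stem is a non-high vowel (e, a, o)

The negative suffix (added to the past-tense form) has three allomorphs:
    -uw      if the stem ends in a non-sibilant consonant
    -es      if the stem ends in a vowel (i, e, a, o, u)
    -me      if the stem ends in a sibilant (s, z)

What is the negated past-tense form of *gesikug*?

*gesikug* — last vowel /u/ (a high vowel) → -nus → *gesikugnus*.
Since the final sound of the past-tense form *gesikugnus* is /s/ (a sibilant), it takes -me, giving *gesikugnusme*.

gesikugnusme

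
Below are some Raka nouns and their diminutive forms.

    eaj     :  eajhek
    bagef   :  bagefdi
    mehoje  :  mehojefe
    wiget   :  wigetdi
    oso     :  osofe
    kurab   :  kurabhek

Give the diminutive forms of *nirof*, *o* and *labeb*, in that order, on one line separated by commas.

The suffix is conditioned by the final sound: -di when the stem ends in a voiceless consonant (*bagef*, *wiget*); -hek when the stem ends in a voiced consonant (*eaj*, *kurab*); -fe when the stem ends in a vowel (*mehoje*, *oso*).
The final sound of *nirof* is /f/, which is a voiceless consonant, so the suffix is -di, giving *nirofdi*.
*o*: final sound = /o/, a vowel → -fe → *ofe*.
*labeb* — final sound /b/ (a voiced consonant) → -hek → *labebhek*.

nirofdi, ofe, labebhek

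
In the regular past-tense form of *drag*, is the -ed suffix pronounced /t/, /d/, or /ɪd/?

The stem *drag* ends in a voiced sound other than /d/.
The -ed suffix is realized as /ɪd/ after /t, d/; as /t/ after other voiceless consonants; and as /d/ after other voiced sounds.
So -ed on *drag* is pronounced /d/.

/d/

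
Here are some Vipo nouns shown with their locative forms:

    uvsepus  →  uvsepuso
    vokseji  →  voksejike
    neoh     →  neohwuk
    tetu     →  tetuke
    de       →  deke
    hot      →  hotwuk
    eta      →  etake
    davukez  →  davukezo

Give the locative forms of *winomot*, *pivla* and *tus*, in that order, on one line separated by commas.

The alternation tracks the final sound of the stem — -o when the stem ends in a sibilant (*uvsepus*, *davukez*); -wuk when the stem ends in a non-sibilant consonant (*neoh*, *hot*); -ke when the stem ends in a vowel (*vokseji*, *tetu*, *de*, *eta*).
The final sound of *winomot* is /t/, which is a non-sibilant consonant, so the suffix is -wuk, giving *winomotwuk*.
The final sound of *pivla* is /a/, which is a vowel, so the suffix is -ke, giving *pivlake*.
Since the final sound of *tus* is /s/ (a sibilant), it takes -o, giving *tuso*.

winomotwuk, pivlake, tuso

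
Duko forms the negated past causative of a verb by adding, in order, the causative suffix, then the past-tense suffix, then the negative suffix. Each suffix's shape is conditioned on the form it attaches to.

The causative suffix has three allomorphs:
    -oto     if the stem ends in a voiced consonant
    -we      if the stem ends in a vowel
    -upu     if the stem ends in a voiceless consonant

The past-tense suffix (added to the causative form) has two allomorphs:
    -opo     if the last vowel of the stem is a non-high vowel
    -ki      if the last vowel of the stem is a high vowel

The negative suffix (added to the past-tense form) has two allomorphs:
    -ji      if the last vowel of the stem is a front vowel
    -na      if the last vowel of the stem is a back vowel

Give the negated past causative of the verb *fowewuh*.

fowewuhupukiji

Since the final sound of *fowewuh* is /h/ (a voiceless consonant), it takes -upu, giving *fowewuhupu*.
The causative form *fowewuhupu* — last vowel /u/ (a high vowel) → -ki → *fowewuhupuki*.
The past-tense form *fowewuhupuki* — last vowel /i/ (a front vowel) → -ji → *fowewuhupukiji*.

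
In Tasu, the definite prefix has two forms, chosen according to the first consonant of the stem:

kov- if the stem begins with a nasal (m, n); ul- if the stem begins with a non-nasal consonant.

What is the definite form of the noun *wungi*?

The first consonant of *wungi* is /w/, which is non-nasal, so the prefix is ul-, giving *ulwungi*.

ulwungi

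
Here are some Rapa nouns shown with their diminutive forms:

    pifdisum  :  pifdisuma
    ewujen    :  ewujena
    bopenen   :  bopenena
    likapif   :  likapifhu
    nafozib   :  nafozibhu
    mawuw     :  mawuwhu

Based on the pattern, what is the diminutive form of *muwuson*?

The pattern is nasality of the final consonant: -a when the stem ends in a nasal (*pifdisum*, *ewujen*, *bopenen*); -hu when the stem ends in a non-nasal consonant (*likapif*, *nafozib*, *mawuw*).
*muwuson* — final consonant /n/ (a nasal) → -a → *muwusona*.

muwusona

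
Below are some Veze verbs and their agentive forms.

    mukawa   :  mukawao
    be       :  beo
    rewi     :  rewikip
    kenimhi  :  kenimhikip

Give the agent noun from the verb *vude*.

The alternation tracks the last vowel of the stem — -kip when the last vowel of the stem is a high vowel (*rewi*, *kenimhi*); -o when the last vowel of the stem is a non-high vowel (*mukawa*, *be*).
Since the last vowel of *vude* is /e/ (a non-high vowel), it takes -o, giving *vudeo*.

vudeo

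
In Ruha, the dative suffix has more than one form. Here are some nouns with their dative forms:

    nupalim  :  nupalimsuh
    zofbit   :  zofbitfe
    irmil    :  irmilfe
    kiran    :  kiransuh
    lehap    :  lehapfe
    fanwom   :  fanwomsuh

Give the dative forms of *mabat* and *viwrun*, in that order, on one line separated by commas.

The alternation tracks the final consonant of the stem — -suh when the stem ends in a nasal (*nupalim*, *kiran*, *fanwom*); -fe when the stem ends in a non-nasal consonant (*zofbit*, *irmil*, *lehap*).
*mabat* — final consonant /t/ (non-nasal) → -fe → *mabatfe*.
Since the final consonant of *viwrun* is /n/ (a nasal), it takes -suh, giving *viwrunsuh*.

mabatfe, viwrunsuh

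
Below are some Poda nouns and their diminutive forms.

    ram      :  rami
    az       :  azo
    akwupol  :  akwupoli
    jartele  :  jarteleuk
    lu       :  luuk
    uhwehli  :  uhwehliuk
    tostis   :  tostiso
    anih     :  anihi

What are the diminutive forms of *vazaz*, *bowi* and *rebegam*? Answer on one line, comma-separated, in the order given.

The pattern is sibilance of the final sound: -o when the stem ends in a sibilant (*az*, *tostis*); -i when the stem ends in a non-sibilant consonant (*ram*, *akwupol*, *anih*); -uk when the stem ends in a vowel (*jartele*, *lu*, *uhwehli*).
Since the final sound of *vazaz* is /z/ (a sibilant), it takes -o, giving *vazazo*.
Since the final sound of *bowi* is /i/ (a vowel), it takes -uk, giving *bowiuk*.
The final sound of *rebegam* is /m/, which is a non-sibilant consonant, so the suffix is -i, giving *rebegami*.

vazazo, bowiuk, rebegami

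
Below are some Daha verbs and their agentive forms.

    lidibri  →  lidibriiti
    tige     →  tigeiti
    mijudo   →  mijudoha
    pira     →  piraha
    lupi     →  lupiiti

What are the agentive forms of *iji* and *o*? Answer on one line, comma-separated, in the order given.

Looking at the last vowel of each stem: -iti when the last vowel of the stem is a front vowel (*lidibri*, *tige*, *lupi*); -ha when the last vowel of the stem is a back vowel (*mijudo*, *pira*).
*iji* — last vowel /i/ (a front vowel) → -iti → *ijiiti*.
*o* — last vowel /o/ (a back vowel) → -ha → *oha*.

ijiiti, oha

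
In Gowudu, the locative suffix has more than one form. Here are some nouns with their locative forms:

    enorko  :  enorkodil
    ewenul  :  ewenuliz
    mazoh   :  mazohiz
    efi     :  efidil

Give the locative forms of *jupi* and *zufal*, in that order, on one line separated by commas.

Looking at the final sound of each stem: -iz when the stem ends in a consonant (*ewenul*, *mazoh*); -dil when the stem ends in a vowel (*enorko*, *efi*).
Since the final sound of *jupi* is /i/ (a vowel), it takes -dil, giving *jupidil*.
The final sound of *zufal* is /l/, which is a consonant, so the suffix is -iz, giving *zufaliz*.

jupidil, zufaliz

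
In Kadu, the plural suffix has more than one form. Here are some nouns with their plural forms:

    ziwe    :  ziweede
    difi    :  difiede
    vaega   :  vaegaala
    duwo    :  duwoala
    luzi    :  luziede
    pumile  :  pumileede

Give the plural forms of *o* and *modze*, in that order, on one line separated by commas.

Looking at the last vowel of each stem: -ede when the last vowel of the stem is a front vowel (*ziwe*, *difi*, *luzi*, *pumile*); -ala when the last vowel of the stem is a back vowel (*vaega*, *duwo*).
*o* — last vowel /o/ (a back vowel) → -ala → *oala*.
The last vowel of *modze* is /e/, which is a front vowel, so the suffix is -ede, giving *modzeede*.

oala, modzeede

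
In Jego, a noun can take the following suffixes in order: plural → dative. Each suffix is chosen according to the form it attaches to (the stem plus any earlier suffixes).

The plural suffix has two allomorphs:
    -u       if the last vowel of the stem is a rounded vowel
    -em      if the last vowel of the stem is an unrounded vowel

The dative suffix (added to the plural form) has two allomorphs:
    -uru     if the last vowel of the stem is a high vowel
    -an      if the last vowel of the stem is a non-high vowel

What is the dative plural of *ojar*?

ojareman

*ojar* — last vowel /a/ (an unrounded vowel) → -em → *ojarem*.
The plural form *ojarem*: last vowel = /e/, a non-high vowel → -an → *ojareman*.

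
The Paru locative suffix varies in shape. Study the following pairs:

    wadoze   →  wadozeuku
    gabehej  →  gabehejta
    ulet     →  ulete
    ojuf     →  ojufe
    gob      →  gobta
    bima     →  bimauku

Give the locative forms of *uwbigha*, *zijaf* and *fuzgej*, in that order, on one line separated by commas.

uwbighauku, zijafe, fuzgejta

The suffix is conditioned by the final sound: -e when the stem ends in a voiceless consonant (*ulet*, *ojuf*); -ta when the stem ends in a voiced consonant (*gabehej*, *gob*); -uku when the stem ends in a vowel (*wadoze*, *bima*).
*uwbigha* — final sound /a/ (a vowel) → -uku → *uwbighauku*.
*zijaf* — final sound /f/ (a voiceless consonant) → -e → *zijafe*.
*fuzgej* — final sound /j/ (a voiced consonant) → -ta → *fuzgejta*.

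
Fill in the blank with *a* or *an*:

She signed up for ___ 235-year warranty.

a

The indefinite article is chosen by the initial *sound* of the following word, not its spelling.
The number *235* is spoken "two hundred …", beginning with /tuː/ — a consonant sound.
So the article is *a*: She signed up for a 235-year warranty.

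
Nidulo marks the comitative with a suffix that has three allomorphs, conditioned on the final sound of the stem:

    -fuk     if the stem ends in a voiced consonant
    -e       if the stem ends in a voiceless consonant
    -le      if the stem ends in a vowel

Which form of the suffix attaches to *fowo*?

The final sound of *fowo* is /o/, which is a vowel, so the suffix is -le.

-le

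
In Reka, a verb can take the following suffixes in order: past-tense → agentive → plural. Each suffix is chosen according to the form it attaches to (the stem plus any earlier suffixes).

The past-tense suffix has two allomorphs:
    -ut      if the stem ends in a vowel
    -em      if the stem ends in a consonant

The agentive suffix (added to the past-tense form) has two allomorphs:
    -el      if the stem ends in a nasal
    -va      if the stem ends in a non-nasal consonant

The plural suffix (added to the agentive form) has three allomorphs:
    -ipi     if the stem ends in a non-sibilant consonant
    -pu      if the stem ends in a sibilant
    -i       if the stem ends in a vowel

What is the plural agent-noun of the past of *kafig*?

*kafig*: final sound = /g/, a consonant → -em → *kafigem*.
The final consonant of the past-tense form *kafigem* is /m/, which is a nasal, so the agentive suffix is -el, giving *kafigemel*.
Since the final sound of the agentive form *kafigemel* is /l/ (a non-sibilant consonant), it takes -ipi, giving *kafigemelipi*.

kafigemelipi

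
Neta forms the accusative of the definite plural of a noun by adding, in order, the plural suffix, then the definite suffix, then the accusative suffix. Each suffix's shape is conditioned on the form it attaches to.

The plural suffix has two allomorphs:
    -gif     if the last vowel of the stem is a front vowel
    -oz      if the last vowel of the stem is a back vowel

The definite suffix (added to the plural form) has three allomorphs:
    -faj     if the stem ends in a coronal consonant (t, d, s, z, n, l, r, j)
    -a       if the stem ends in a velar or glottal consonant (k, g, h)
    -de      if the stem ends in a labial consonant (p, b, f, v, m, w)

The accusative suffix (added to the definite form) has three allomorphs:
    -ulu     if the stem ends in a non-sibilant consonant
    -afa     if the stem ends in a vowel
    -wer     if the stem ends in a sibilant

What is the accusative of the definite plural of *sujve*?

sujvegifdeafa

*sujve*: last vowel = /e/, a front vowel → -gif → *sujvegif*.
Since the final consonant of the plural form *sujvegif* is /f/ (labial), it takes -de, giving *sujvegifde*.
The final sound of the definite form *sujvegifde* is /e/, which is a vowel, so the accusative suffix is -afa, giving *sujvegifdeafa*.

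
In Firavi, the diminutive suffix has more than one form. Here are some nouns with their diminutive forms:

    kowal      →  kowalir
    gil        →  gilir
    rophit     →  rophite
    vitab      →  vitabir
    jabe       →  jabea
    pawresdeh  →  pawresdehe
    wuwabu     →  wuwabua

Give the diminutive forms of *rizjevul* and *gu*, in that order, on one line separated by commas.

The suffix is conditioned by the final sound: -e when the stem ends in a voiceless consonant (*rophit*, *pawresdeh*); -ir when the stem ends in a voiced consonant (*kowal*, *gil*, *vitab*); -a when the stem ends in a vowel (*jabe*, *wuwabu*).
The final sound of *rizjevul* is /l/, which is a voiced consonant, so the suffix is -ir, giving *rizjevulir*.
*gu* — final sound /u/ (a vowel) → -a → *gua*.

rizjevulir, gua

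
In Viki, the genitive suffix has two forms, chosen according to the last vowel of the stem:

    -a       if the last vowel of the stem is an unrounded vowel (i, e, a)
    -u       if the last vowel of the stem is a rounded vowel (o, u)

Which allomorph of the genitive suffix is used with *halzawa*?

-a

The last vowel of *halzawa* is /a/, which is an unrounded vowel, so the suffix is -a.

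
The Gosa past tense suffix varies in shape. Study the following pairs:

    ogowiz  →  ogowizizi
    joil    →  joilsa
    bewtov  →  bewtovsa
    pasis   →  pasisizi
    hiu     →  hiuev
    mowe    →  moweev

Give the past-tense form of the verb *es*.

esizi

The suffix is conditioned by the final sound: -izi when the stem ends in a sibilant (*ogowiz*, *pasis*); -sa when the stem ends in a non-sibilant consonant (*joil*, *bewtov*); -ev when the stem ends in a vowel (*hiu*, *mowe*).
The final sound of *es* is /s/, which is a sibilant, so the suffix is -izi, giving *esizi*.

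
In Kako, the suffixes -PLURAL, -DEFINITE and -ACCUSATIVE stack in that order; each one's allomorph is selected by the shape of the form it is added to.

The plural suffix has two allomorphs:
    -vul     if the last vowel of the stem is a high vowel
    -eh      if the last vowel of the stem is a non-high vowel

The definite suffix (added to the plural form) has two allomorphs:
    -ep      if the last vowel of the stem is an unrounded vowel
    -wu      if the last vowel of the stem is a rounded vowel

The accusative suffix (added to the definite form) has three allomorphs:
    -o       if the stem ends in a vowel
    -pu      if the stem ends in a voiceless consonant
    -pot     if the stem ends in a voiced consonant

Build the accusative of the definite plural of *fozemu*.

*fozemu*: last vowel = /u/, a high vowel → -vul → *fozemuvul*.
The last vowel of the plural form *fozemuvul* is /u/, which is a rounded vowel, so the definite suffix is -wu, giving *fozemuvulwu*.
The definite form *fozemuvulwu*: final sound = /u/, a vowel → -o → *fozemuvulwuo*.

fozemuvulwuo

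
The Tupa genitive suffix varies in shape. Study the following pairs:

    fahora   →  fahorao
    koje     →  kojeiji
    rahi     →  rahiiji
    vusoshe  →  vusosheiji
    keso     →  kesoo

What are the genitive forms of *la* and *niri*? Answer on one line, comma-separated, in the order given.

Looking at the last vowel of each stem: -iji when the last vowel of the stem is a front vowel (*koje*, *rahi*, *vusoshe*); -o when the last vowel of the stem is a back vowel (*fahora*, *keso*).
The last vowel of *la* is /a/, which is a back vowel, so the suffix is -o, giving *lao*.
*niri*: last vowel = /i/, a front vowel → -iji → *niriiji*.

lao, niriiji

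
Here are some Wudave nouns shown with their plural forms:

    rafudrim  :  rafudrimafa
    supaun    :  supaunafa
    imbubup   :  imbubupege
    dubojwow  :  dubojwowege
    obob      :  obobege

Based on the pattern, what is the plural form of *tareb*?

tarebege

The pattern is nasality of the final consonant: -afa when the stem ends in a nasal (*rafudrim*, *supaun*); -ege when the stem ends in a non-nasal consonant (*imbubup*, *dubojwow*, *obob*).
The final consonant of *tareb* is /b/, which is non-nasal, so the suffix is -ege, giving *tarebege*.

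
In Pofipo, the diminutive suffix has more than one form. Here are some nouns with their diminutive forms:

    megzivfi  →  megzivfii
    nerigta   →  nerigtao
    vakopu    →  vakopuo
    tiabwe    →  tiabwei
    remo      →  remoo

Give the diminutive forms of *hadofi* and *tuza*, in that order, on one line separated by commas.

hadofii, tuzao

The pattern is front/back vowel harmony: -i when the last vowel of the stem is a front vowel (*megzivfi*, *tiabwe*); -o when the last vowel of the stem is a back vowel (*nerigta*, *vakopu*, *remo*).
Since the last vowel of *hadofi* is /i/ (a front vowel), it takes -i, giving *hadofii*.
*tuza* — last vowel /a/ (a back vowel) → -o → *tuzao*.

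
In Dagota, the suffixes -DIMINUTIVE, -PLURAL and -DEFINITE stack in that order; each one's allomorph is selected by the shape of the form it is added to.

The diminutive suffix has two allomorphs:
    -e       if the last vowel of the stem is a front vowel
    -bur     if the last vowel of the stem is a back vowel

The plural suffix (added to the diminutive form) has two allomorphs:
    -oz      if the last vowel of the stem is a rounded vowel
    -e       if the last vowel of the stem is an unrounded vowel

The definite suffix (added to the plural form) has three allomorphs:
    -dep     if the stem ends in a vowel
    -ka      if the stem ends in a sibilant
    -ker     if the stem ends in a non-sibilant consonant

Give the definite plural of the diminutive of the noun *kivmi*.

kivmieedep

*kivmi*: last vowel = /i/, a front vowel → -e → *kivmie*.
The last vowel of the diminutive form *kivmie* is /e/, which is an unrounded vowel, so the plural suffix is -e, giving *kivmiee*.
Since the final sound of the plural form *kivmiee* is /e/ (a vowel), it takes -dep, giving *kivmieedep*.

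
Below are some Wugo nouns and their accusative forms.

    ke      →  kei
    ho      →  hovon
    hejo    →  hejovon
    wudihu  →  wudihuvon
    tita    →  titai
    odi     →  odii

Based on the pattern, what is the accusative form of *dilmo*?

The pattern is rounding harmony: -von when the last vowel of the stem is a rounded vowel (*ho*, *hejo*, *wudihu*); -i when the last vowel of the stem is an unrounded vowel (*ke*, *tita*, *odi*).
*dilmo* — last vowel /o/ (a rounded vowel) → -von → *dilmovon*.

dilmovon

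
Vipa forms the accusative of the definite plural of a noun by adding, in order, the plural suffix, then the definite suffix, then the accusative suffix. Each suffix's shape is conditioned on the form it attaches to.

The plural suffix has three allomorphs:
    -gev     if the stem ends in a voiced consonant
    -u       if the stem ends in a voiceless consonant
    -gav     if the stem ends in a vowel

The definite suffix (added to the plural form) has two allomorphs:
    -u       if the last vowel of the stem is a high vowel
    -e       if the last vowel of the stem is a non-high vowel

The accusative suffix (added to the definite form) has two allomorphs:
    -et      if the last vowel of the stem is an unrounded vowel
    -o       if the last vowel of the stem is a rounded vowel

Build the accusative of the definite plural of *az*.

azgeveet

The final sound of *az* is /z/, which is a voiced consonant, so the plural suffix is -gev, giving *azgev*.
The plural form *azgev* — last vowel /e/ (a non-high vowel) → -e → *azgeve*.
The last vowel of the definite form *azgeve* is /e/, which is an unrounded vowel, so the accusative suffix is -et, giving *azgeveet*.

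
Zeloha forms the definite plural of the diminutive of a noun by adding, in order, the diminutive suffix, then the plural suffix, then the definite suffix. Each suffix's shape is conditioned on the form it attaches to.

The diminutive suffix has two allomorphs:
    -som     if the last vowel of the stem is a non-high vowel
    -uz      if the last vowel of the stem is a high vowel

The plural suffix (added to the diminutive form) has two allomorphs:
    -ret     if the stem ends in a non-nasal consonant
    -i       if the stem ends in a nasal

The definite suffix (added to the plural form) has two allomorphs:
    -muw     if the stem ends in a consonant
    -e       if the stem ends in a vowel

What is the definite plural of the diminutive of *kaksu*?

*kaksu*: last vowel = /u/, a high vowel → -uz → *kaksuuz*.
The diminutive form *kaksuuz* — final consonant /z/ (non-nasal) → -ret → *kaksuuzret*.
Since the final sound of the plural form *kaksuuzret* is /t/ (a consonant), it takes -muw, giving *kaksuuzretmuw*.

kaksuuzretmuw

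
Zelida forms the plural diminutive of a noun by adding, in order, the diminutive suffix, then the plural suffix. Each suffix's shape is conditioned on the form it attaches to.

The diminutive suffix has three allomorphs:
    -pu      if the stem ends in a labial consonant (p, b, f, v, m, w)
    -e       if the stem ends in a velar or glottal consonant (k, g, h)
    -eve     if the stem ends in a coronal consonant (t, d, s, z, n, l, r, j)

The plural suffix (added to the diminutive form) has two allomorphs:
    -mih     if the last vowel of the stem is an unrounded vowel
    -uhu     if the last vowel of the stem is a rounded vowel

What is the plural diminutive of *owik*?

Since the final consonant of *owik* is /k/ (velar/glottal), it takes -e, giving *owike*.
The last vowel of the diminutive form *owike* is /e/, which is an unrounded vowel, so the plural suffix is -mih, giving *owikemih*.

owikemih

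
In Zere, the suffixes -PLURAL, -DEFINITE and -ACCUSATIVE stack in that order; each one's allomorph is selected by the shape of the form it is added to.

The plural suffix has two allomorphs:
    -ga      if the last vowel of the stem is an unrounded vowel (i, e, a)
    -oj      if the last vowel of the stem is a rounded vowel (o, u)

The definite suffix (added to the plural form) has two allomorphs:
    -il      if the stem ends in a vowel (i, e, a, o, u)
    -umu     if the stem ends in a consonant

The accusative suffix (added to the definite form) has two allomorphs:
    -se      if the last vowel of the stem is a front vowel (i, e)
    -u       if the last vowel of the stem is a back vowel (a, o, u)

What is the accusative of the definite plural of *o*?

The last vowel of *o* is /o/, which is a rounded vowel, so the plural suffix is -oj, giving *ooj*.
Since the final sound of the plural form *ooj* is /j/ (a consonant), it takes -umu, giving *oojumu*.
The last vowel of the definite form *oojumu* is /u/, which is a back vowel, so the accusative suffix is -u, giving *oojumuu*.

oojumuu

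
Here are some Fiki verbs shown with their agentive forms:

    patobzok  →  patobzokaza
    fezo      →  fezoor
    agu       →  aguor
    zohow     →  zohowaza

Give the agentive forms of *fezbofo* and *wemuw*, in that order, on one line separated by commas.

fezbofoor, wemuwaza

The pattern is consonant vs. vowel: -aza when the stem ends in a consonant (*patobzok*, *zohow*); -or when the stem ends in a vowel (*fezo*, *agu*).
The final sound of *fezbofo* is /o/, which is a vowel, so the suffix is -or, giving *fezbofoor*.
*wemuw*: final sound = /w/, a consonant → -aza → *wemuwaza*.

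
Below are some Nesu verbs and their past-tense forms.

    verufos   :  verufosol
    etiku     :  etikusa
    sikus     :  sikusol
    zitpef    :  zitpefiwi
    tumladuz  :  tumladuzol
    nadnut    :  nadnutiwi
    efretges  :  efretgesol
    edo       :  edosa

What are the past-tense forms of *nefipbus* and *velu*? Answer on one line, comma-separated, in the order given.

nefipbusol, velusa

The suffix is conditioned by the final sound: -ol when the stem ends in a sibilant (*verufos*, *sikus*, *tumladuz*, *efretges*); -iwi when the stem ends in a non-sibilant consonant (*zitpef*, *nadnut*); -sa when the stem ends in a vowel (*etiku*, *edo*).
The final sound of *nefipbus* is /s/, which is a sibilant, so the suffix is -ol, giving *nefipbusol*.
The final sound of *velu* is /u/, which is a vowel, so the suffix is -sa, giving *velusa*.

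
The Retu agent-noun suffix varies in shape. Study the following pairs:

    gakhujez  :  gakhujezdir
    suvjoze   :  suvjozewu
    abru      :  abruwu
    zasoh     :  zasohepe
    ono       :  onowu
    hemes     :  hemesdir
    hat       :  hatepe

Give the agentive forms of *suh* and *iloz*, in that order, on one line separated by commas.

suhepe, ilozdir

The pattern is sibilance of the final sound: -dir when the stem ends in a sibilant (*gakhujez*, *hemes*); -epe when the stem ends in a non-sibilant consonant (*zasoh*, *hat*); -wu when the stem ends in a vowel (*suvjoze*, *abru*, *ono*).
The final sound of *suh* is /h/, which is a non-sibilant consonant, so the suffix is -epe, giving *suhepe*.
*iloz*: final sound = /z/, a sibilant → -dir → *ilozdir*.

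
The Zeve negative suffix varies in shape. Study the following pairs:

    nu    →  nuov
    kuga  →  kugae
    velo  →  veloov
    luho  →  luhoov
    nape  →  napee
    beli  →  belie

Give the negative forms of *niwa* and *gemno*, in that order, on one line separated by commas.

The pattern is rounding harmony: -ov when the last vowel of the stem is a rounded vowel (*nu*, *velo*, *luho*); -e when the last vowel of the stem is an unrounded vowel (*kuga*, *nape*, *beli*).
*niwa*: last vowel = /a/, an unrounded vowel → -e → *niwae*.
*gemno* — last vowel /o/ (a rounded vowel) → -ov → *gemnoov*.

niwae, gemnoov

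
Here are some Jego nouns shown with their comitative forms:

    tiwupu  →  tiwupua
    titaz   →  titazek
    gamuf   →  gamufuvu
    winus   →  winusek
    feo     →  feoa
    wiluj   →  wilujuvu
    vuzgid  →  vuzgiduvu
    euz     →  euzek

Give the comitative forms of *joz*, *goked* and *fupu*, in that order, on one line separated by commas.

jozek, gokeduvu, fupua

The alternation tracks the final sound of the stem — -ek when the stem ends in a sibilant (*titaz*, *winus*, *euz*); -uvu when the stem ends in a non-sibilant consonant (*gamuf*, *wiluj*, *vuzgid*); -a when the stem ends in a vowel (*tiwupu*, *feo*).
The final sound of *joz* is /z/, which is a sibilant, so the suffix is -ek, giving *jozek*.
The final sound of *goked* is /d/, which is a non-sibilant consonant, so the suffix is -uvu, giving *gokeduvu*.
The final sound of *fupu* is /u/, which is a vowel, so the suffix is -a, giving *fupua*.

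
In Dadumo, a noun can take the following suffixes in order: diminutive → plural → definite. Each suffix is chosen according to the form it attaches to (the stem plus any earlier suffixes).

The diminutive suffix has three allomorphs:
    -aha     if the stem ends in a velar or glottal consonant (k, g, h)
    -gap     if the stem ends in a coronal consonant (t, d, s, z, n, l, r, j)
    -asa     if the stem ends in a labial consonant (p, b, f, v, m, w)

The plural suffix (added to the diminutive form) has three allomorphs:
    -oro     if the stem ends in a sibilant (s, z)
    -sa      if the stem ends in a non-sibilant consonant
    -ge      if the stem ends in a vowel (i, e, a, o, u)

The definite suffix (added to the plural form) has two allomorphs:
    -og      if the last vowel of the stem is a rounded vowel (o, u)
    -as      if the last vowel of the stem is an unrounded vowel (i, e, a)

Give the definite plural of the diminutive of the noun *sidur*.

The final consonant of *sidur* is /r/, which is coronal, so the diminutive suffix is -gap, giving *sidurgap*.
The diminutive form *sidurgap* — final sound /p/ (a non-sibilant consonant) → -sa → *sidurgapsa*.
Since the last vowel of the plural form *sidurgapsa* is /a/ (an unrounded vowel), it takes -as, giving *sidurgapsaas*.

sidurgapsaas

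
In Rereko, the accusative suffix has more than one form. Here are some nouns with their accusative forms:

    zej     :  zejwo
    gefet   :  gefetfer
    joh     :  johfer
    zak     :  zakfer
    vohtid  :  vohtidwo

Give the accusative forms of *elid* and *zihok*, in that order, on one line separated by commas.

The alternation tracks the final consonant of the stem — -fer when the stem ends in a voiceless consonant (*gefet*, *joh*, *zak*); -wo when the stem ends in a voiced consonant (*zej*, *vohtid*).
*elid* — final consonant /d/ (voiced) → -wo → *elidwo*.
*zihok*: final consonant = /k/, voiceless → -fer → *zihokfer*.

elidwo, zihokfer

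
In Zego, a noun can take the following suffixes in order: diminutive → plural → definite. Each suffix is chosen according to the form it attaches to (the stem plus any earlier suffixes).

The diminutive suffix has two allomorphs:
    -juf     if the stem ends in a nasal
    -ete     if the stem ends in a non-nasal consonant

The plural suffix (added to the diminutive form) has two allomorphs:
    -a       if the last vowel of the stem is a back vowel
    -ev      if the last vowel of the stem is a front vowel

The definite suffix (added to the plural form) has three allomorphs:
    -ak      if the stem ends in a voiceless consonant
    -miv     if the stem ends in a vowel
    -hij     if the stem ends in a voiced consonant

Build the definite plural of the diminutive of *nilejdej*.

The final consonant of *nilejdej* is /j/, which is non-nasal, so the diminutive suffix is -ete, giving *nilejdejete*.
Since the last vowel of the diminutive form *nilejdejete* is /e/ (a front vowel), it takes -ev, giving *nilejdejeteev*.
The plural form *nilejdejeteev* — final sound /v/ (a voiced consonant) → -hij → *nilejdejeteevhij*.

nilejdejeteevhij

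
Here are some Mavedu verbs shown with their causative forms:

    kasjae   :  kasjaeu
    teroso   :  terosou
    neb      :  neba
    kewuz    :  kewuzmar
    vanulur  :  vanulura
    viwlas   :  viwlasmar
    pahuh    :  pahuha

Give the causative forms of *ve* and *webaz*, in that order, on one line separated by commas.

veu, webazmar

The pattern is sibilance of the final sound: -mar when the stem ends in a sibilant (*kewuz*, *viwlas*); -a when the stem ends in a non-sibilant consonant (*neb*, *vanulur*, *pahuh*); -u when the stem ends in a vowel (*kasjae*, *teroso*).
The final sound of *ve* is /e/, which is a vowel, so the suffix is -u, giving *veu*.
The final sound of *webaz* is /z/, which is a sibilant, so the suffix is -mar, giving *webazmar*.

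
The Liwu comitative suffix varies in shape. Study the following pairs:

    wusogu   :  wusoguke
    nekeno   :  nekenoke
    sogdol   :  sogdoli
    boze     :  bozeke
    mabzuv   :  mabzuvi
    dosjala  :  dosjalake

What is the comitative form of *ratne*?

ratneke

The suffix is conditioned by the final sound: -i when the stem ends in a consonant (*sogdol*, *mabzuv*); -ke when the stem ends in a vowel (*wusogu*, *nekeno*, *boze*, *dosjala*).
The final sound of *ratne* is /e/, which is a vowel, so the suffix is -ke, giving *ratneke*.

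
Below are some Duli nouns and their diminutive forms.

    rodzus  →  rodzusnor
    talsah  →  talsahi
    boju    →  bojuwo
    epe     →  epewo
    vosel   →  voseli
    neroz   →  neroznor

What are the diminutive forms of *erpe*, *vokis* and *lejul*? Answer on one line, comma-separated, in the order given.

Looking at the final sound of each stem: -nor when the stem ends in a sibilant (*rodzus*, *neroz*); -i when the stem ends in a non-sibilant consonant (*talsah*, *vosel*); -wo when the stem ends in a vowel (*boju*, *epe*).
*erpe*: final sound = /e/, a vowel → -wo → *erpewo*.
Since the final sound of *vokis* is /s/ (a sibilant), it takes -nor, giving *vokisnor*.
The final sound of *lejul* is /l/, which is a non-sibilant consonant, so the suffix is -i, giving *lejuli*.

erpewo, vokisnor, lejuli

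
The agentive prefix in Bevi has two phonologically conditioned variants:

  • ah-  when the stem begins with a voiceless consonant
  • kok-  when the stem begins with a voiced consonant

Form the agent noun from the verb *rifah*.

*rifah* — first consonant /r/ (voiced) → kok- → *kokrifah*.

kokrifah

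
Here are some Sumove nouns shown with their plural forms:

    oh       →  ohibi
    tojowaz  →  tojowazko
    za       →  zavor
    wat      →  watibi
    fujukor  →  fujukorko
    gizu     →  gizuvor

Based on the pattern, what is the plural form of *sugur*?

Looking at the final sound of each stem: -ibi when the stem ends in a voiceless consonant (*oh*, *wat*); -ko when the stem ends in a voiced consonant (*tojowaz*, *fujukor*); -vor when the stem ends in a vowel (*za*, *gizu*).
The final sound of *sugur* is /r/, which is a voiced consonant, so the suffix is -ko, giving *sugurko*.

sugurko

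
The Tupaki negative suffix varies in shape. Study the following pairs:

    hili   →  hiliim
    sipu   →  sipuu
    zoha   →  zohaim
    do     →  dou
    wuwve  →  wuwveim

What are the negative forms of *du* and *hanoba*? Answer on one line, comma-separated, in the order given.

Looking at the last vowel of each stem: -u when the last vowel of the stem is a rounded vowel (*sipu*, *do*); -im when the last vowel of the stem is an unrounded vowel (*hili*, *zoha*, *wuwve*).
The last vowel of *du* is /u/, which is a rounded vowel, so the suffix is -u, giving *duu*.
The last vowel of *hanoba* is /a/, which is an unrounded vowel, so the suffix is -im, giving *hanobaim*.

duu, hanobaim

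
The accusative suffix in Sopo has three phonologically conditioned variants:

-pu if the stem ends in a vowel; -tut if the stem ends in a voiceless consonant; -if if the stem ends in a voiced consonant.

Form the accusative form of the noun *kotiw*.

The final sound of *kotiw* is /w/, which is a voiced consonant, so the suffix is -if, giving *kotiwif*.

kotiwif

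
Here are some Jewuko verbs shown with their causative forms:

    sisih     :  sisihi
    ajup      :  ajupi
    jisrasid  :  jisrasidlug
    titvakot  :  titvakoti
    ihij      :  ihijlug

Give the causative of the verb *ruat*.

ruati

Looking at the final consonant of each stem: -i when the stem ends in a voiceless consonant (*sisih*, *ajup*, *titvakot*); -lug when the stem ends in a voiced consonant (*jisrasid*, *ihij*).
Since the final consonant of *ruat* is /t/ (voiceless), it takes -i, giving *ruati*.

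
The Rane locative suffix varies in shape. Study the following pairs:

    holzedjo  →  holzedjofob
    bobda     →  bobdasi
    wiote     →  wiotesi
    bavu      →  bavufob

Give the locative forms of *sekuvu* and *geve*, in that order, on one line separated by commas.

sekuvufob, gevesi

The suffix is conditioned by the last vowel: -fob when the last vowel of the stem is a rounded vowel (*holzedjo*, *bavu*); -si when the last vowel of the stem is an unrounded vowel (*bobda*, *wiote*).
The last vowel of *sekuvu* is /u/, which is a rounded vowel, so the suffix is -fob, giving *sekuvufob*.
Since the last vowel of *geve* is /e/ (an unrounded vowel), it takes -si, giving *gevesi*.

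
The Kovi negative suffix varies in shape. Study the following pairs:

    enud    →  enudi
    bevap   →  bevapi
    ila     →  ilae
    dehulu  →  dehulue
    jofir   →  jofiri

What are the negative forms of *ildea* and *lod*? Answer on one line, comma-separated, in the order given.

ildeae, lodi

The alternation tracks the final sound of the stem — -i when the stem ends in a consonant (*enud*, *bevap*, *jofir*); -e when the stem ends in a vowel (*ila*, *dehulu*).
Since the final sound of *ildea* is /a/ (a vowel), it takes -e, giving *ildeae*.
Since the final sound of *lod* is /d/ (a consonant), it takes -i, giving *lodi*.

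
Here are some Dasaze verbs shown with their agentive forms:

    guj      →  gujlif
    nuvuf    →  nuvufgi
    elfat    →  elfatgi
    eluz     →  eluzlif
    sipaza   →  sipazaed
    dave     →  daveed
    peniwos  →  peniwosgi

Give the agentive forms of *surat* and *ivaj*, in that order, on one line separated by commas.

Looking at the final sound of each stem: -gi when the stem ends in a voiceless consonant (*nuvuf*, *elfat*, *peniwos*); -lif when the stem ends in a voiced consonant (*guj*, *eluz*); -ed when the stem ends in a vowel (*sipaza*, *dave*).
*surat*: final sound = /t/, a voiceless consonant → -gi → *suratgi*.
Since the final sound of *ivaj* is /j/ (a voiced consonant), it takes -lif, giving *ivajlif*.

suratgi, ivajlif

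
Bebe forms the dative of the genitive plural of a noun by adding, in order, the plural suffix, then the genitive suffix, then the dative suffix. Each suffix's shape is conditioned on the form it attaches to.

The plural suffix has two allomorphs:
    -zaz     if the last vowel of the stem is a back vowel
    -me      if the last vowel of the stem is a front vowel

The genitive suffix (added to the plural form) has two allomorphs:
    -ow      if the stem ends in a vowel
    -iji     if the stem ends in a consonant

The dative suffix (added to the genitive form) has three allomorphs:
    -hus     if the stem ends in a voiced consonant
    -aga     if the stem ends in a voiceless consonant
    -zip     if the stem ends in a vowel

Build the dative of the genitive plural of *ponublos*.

ponubloszazijizip

The last vowel of *ponublos* is /o/, which is a back vowel, so the plural suffix is -zaz, giving *ponubloszaz*.
Since the final sound of the plural form *ponubloszaz* is /z/ (a consonant), it takes -iji, giving *ponubloszaziji*.
Since the final sound of the genitive form *ponubloszaziji* is /i/ (a vowel), it takes -zip, giving *ponubloszazijizip*.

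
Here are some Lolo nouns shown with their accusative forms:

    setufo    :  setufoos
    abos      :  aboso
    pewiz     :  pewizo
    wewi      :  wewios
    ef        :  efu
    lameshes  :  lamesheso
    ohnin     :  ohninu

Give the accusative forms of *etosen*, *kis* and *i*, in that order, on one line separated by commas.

etosenu, kiso, ios

The pattern is sibilance of the final sound: -o when the stem ends in a sibilant (*abos*, *pewiz*, *lameshes*); -u when the stem ends in a non-sibilant consonant (*ef*, *ohnin*); -os when the stem ends in a vowel (*setufo*, *wewi*).
The final sound of *etosen* is /n/, which is a non-sibilant consonant, so the suffix is -u, giving *etosenu*.
*kis* — final sound /s/ (a sibilant) → -o → *kiso*.
*i* — final sound /i/ (a vowel) → -os → *ios*.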